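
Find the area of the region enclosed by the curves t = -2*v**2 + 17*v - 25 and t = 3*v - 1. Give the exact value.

1/3

Both boundary curves give t as a function of v, so integrate with respect to v. Setting them equal: -2*v**2 + 14*v - 24 = 0, i.e. -2*(v - 4)*(v - 3) = 0, so they meet at v = 3, 4.
For v in [3, 4], t = -2*v**2 + 17*v - 25 is on the right; area = ∫[3,4] (-2*v**2 + 14*v - 24) dv = 1/3.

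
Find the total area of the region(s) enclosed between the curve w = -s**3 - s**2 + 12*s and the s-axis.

The curve meets the s-axis where -s**3 - s**2 + 12*s = 0, i.e. -s*(s - 3)*(s + 4) = 0, at s = -4, 0, 3.
On [-4, 0] the curve lies below the axis; ∫[-4,0] (-s**3 - s**2 + 12*s) ds = -160/3, giving area 160/3.
On [0, 3] the curve lies above the axis; ∫[0,3] (-s**3 - s**2 + 12*s) ds = 99/4, giving area 99/4.
Total area = 160/3 + 99/4 = 937/12.

937/12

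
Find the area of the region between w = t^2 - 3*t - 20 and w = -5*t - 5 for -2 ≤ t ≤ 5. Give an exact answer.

The difference (t^2 - 3*t - 20) - (-5*t - 5) = t^2 + 2*t - 15 changes sign at t = 3 inside [-2, 5], so split the integral there.
∫[-2,3] (t^2 + 2*t - 15) dt = -175/3; the area of that piece is 175/3.
∫[3,5] (t^2 + 2*t - 15) dt = 56/3.
Total area = 175/3 + 56/3 = 77.

77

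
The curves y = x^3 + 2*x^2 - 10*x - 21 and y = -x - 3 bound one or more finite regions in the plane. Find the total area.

443/6

Set the curves equal: x^3 + 2*x^2 - 10*x - 21 = -x - 3, so x^3 + 2*x^2 - 9*x - 18 = 0, which factors as (x - 3)*(x + 2)*(x + 3) = 0. The curves meet at x = -3, -2, 3.
On [-3, -2], y = x^3 + 2*x^2 - 10*x - 21 is on top; that piece has area ∫[-3,-2] (x^3 + 2*x^2 - 9*x - 18) dx = 11/12.
On [-2, 3], y = -x - 3 is on top; that piece has area ∫[-2,3] (-(x^3 + 2*x^2 - 9*x - 18)) dx = 875/12.
Total enclosed area = 11/12 + 875/12 = 443/6.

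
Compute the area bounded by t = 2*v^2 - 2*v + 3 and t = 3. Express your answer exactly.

Both boundary curves give t as a function of v, so integrate with respect to v. Setting them equal: 2*v^2 - 2*v = 0, i.e. 2*v*(v - 1) = 0, so they meet at v = 0, 1.
For v in [0, 1], t = 2*v^2 - 2*v + 3 is on the left; area = ∫[0,1] (-(2*v^2 - 2*v)) dv = 1/3.

1/3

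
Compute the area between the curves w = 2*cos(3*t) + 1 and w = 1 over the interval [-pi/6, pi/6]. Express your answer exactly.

On [-pi/6, pi/6], (2*cos(3*t) + 1) - (1) = 2*cos(3*t) is ≥ 0 throughout, so the area is a single integral of |2*cos(3*t)|.
∫[-pi/6,pi/6] (2*cos(3*t)) dt = 4/3.

4/3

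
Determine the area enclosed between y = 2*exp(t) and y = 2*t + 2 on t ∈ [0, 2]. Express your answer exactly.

On [0, 2], (2*exp(t)) - (2*t + 2) = -2*t + 2*exp(t) - 2 is ≥ 0 throughout, so the area is a single integral of |-2*t + 2*exp(t) - 2|.
∫[0,2] (-2*t + 2*exp(t) - 2) dt = -10 + 2*exp(2).

-10 + 2*exp(2)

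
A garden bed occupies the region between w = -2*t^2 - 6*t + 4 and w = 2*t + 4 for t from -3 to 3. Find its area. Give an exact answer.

72

The difference (-2*t^2 - 6*t + 4) - (2*t + 4) = -2*t^2 - 8*t changes sign at t = 0 inside [-3, 3], so split the integral there.
∫[-3,0] (-2*t^2 - 8*t) dt = 18.
∫[0,3] (-2*t^2 - 8*t) dt = -54; the area of that piece is 54.
Total area = 18 + 54 = 72.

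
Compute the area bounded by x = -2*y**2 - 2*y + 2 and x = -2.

9

Both boundary curves give x as a function of y, so integrate with respect to y. Setting them equal: -2*y**2 - 2*y + 4 = 0, i.e. -2*(y - 1)*(y + 2) = 0, so they meet at y = -2, 1.
For y in [-2, 1], x = -2*y**2 - 2*y + 2 is on the right; area = ∫[-2,1] (-2*y**2 - 2*y + 4) dy = 9.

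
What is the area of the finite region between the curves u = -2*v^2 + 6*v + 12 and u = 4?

Both boundary curves give u as a function of v, so integrate with respect to v. Setting them equal: -2*v^2 + 6*v + 8 = 0, i.e. -2*(v - 4)*(v + 1) = 0, so they meet at v = -1, 4.
For v in [-1, 4], u = -2*v^2 + 6*v + 12 is on the right; area = ∫[-1,4] (-2*v^2 + 6*v + 8) dv = 125/3.

125/3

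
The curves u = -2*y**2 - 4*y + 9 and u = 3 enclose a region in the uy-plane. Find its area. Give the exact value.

64/3

Both boundary curves give u as a function of y, so integrate with respect to y. Setting them equal: -2*y**2 - 4*y + 6 = 0, i.e. -2*(y - 1)*(y + 3) = 0, so they meet at y = -3, 1.
For y in [-3, 1], u = -2*y**2 - 4*y + 9 is on the right; area = ∫[-3,1] (-2*y**2 - 4*y + 6) dy = 64/3.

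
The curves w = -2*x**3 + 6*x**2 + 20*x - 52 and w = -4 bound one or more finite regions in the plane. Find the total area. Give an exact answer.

Set the curves equal: -2*x**3 + 6*x**2 + 20*x - 52 = -4, so -2*x**3 + 6*x**2 + 20*x - 48 = 0, which factors as -2*(x - 4)*(x - 2)*(x + 3) = 0. The curves meet at x = -3, 2, 4.
On [-3, 2], w = -4 is on top; that piece has area ∫[-3,2] (-(-2*x**3 + 6*x**2 + 20*x - 48)) dx = 375/2.
On [2, 4], w = -2*x**3 + 6*x**2 + 20*x - 52 is on top; that piece has area ∫[2,4] (-2*x**3 + 6*x**2 + 20*x - 48) dx = 16.
Total enclosed area = 375/2 + 16 = 407/2.

407/2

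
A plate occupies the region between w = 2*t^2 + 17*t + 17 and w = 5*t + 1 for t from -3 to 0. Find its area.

The difference (2*t^2 + 17*t + 17) - (5*t + 1) = 2*t^2 + 12*t + 16 changes sign at t = -2 inside [-3, 0], so split the integral there.
∫[-3,-2] (2*t^2 + 12*t + 16) dt = -4/3; the area of that piece is 4/3.
∫[-2,0] (2*t^2 + 12*t + 16) dt = 40/3.
Total area = 4/3 + 40/3 = 44/3.

44/3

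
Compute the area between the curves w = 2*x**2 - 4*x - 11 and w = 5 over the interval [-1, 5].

The difference (2*x**2 - 4*x - 11) - (5) = 2*x**2 - 4*x - 16 changes sign at x = 4 inside [-1, 5], so split the integral there.
∫[-1,4] (2*x**2 - 4*x - 16) dx = -200/3; the area of that piece is 200/3.
∫[4,5] (2*x**2 - 4*x - 16) dx = 20/3.
Total area = 200/3 + 20/3 = 220/3.

220/3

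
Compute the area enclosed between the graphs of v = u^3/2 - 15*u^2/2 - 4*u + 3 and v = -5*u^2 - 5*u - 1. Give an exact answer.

Set the curves equal: u^3/2 - 15*u^2/2 - 4*u + 3 = -5*u^2 - 5*u - 1, so u^3/2 - 5*u^2/2 + u + 4 = 0, which factors as (u - 4)*(u - 2)*(u + 1)/2 = 0. The curves meet at u = -1, 2, 4.
On [-1, 2], v = u^3/2 - 15*u^2/2 - 4*u + 3 is on top; that piece has area ∫[-1,2] (u^3/2 - 5*u^2/2 + u + 4) du = 63/8.
On [2, 4], v = -5*u^2 - 5*u - 1 is on top; that piece has area ∫[2,4] (-(u^3/2 - 5*u^2/2 + u + 4)) du = 8/3.
Total enclosed area = 63/8 + 8/3 = 253/24.

253/24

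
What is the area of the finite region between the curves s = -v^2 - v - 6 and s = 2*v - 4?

Both boundary curves give s as a function of v, so integrate with respect to v. Setting them equal: -v^2 - 3*v - 2 = 0, i.e. -(v + 1)*(v + 2) = 0, so they meet at v = -2, -1.
For v in [-2, -1], s = -v^2 - v - 6 is on the right; area = ∫[-2,-1] (-v^2 - 3*v - 2) dv = 1/6.

1/6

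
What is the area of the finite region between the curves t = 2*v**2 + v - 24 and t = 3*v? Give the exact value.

343/3

Both boundary curves give t as a function of v, so integrate with respect to v. Setting them equal: 2*v**2 - 2*v - 24 = 0, i.e. 2*(v - 4)*(v + 3) = 0, so they meet at v = -3, 4.
For v in [-3, 4], t = 2*v**2 + v - 24 is on the left; area = ∫[-3,4] (-(2*v**2 - 2*v - 24)) dv = 343/3.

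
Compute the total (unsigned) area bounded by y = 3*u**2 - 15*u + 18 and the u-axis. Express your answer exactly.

The curve meets the u-axis where 3*u**2 - 15*u + 18 = 0, i.e. 3*(u - 3)*(u - 2) = 0, at u = 2, 3.
On [2, 3] the curve lies below the axis; ∫[2,3] (3*u**2 - 15*u + 18) du = -1/2, giving area 1/2.

1/2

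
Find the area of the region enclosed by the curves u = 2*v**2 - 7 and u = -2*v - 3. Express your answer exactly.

9

Both boundary curves give u as a function of v, so integrate with respect to v. Setting them equal: 2*v**2 + 2*v - 4 = 0, i.e. 2*(v - 1)*(v + 2) = 0, so they meet at v = -2, 1.
For v in [-2, 1], u = 2*v**2 - 7 is on the left; area = ∫[-2,1] (-(2*v**2 + 2*v - 4)) dv = 9.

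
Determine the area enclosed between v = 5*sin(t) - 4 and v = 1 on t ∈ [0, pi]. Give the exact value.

-10 + 5*pi

On [0, pi], (5*sin(t) - 4) - (1) = 5*sin(t) - 5 is ≤ 0 throughout, so the area is a single integral of |5*sin(t) - 5|.
∫[0,pi] (5*sin(t) - 5) dt = 10 - 5*pi; the area of that piece is -10 + 5*pi.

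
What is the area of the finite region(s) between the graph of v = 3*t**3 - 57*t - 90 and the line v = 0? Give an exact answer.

1551/2

The curve meets the t-axis where 3*t**3 - 57*t - 90 = 0, i.e. 3*(t - 5)*(t + 2)*(t + 3) = 0, at t = -3, -2, 5.
On [-3, -2] the curve lies above the axis; ∫[-3,-2] (3*t**3 - 57*t - 90) dt = 15/4, giving area 15/4.
On [-2, 5] the curve lies below the axis; ∫[-2,5] (3*t**3 - 57*t - 90) dt = -3087/4, giving area 3087/4.
Total area = 15/4 + 3087/4 = 1551/2.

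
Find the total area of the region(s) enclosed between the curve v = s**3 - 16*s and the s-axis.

128

The curve meets the s-axis where s**3 - 16*s = 0, i.e. s*(s - 4)*(s + 4) = 0, at s = -4, 0, 4.
On [-4, 0] the curve lies above the axis; ∫[-4,0] (s**3 - 16*s) ds = 64, giving area 64.
On [0, 4] the curve lies below the axis; ∫[0,4] (s**3 - 16*s) ds = -64, giving area 64.
Total area = 64 + 64 = 128.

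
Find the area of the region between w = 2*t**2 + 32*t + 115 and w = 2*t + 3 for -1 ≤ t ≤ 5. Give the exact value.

On [-1, 5], (2*t**2 + 32*t + 115) - (2*t + 3) = 2*t**2 + 30*t + 112 is ≥ 0 throughout, so the area is a single integral of |2*t**2 + 30*t + 112|.
∫[-1,5] (2*t**2 + 30*t + 112) dt = 1116.

1116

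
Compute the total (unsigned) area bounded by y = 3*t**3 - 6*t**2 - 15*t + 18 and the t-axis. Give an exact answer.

The curve meets the t-axis where 3*t**3 - 6*t**2 - 15*t + 18 = 0, i.e. 3*(t - 3)*(t - 1)*(t + 2) = 0, at t = -2, 1, 3.
On [-2, 1] the curve lies above the axis; ∫[-2,1] (3*t**3 - 6*t**2 - 15*t + 18) dt = 189/4, giving area 189/4.
On [1, 3] the curve lies below the axis; ∫[1,3] (3*t**3 - 6*t**2 - 15*t + 18) dt = -16, giving area 16.
Total area = 189/4 + 16 = 253/4.

253/4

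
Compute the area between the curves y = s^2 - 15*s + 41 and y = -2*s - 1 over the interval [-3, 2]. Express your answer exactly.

On [-3, 2], (s^2 - 15*s + 41) - (-2*s - 1) = s^2 - 13*s + 42 is ≥ 0 throughout, so the area is a single integral of |s^2 - 13*s + 42|.
∫[-3,2] (s^2 - 13*s + 42) ds = 1525/6.

1525/6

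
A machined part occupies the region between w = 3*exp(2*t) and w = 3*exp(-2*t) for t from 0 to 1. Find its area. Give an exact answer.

On [0, 1], (3*exp(2*t)) - (3*exp(-2*t)) = 3*exp(2*t) - 3*exp(-2*t) is ≥ 0 throughout, so the area is a single integral of |3*exp(2*t) - 3*exp(-2*t)|.
∫[0,1] (3*exp(2*t) - 3*exp(-2*t)) dt = -3 + 3*exp(-2)/2 + 3*exp(2)/2.

-3 + 3*exp(-2)/2 + 3*exp(2)/2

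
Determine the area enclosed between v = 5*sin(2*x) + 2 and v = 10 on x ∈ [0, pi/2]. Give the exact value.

On [0, pi/2], (5*sin(2*x) + 2) - (10) = 5*sin(2*x) - 8 is ≤ 0 throughout, so the area is a single integral of |5*sin(2*x) - 8|.
∫[0,pi/2] (5*sin(2*x) - 8) dx = 5 - 4*pi; the area of that piece is -5 + 4*pi.

-5 + 4*pi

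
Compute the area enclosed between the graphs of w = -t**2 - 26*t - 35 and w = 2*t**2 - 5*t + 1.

Set the curves equal: -t**2 - 26*t - 35 = 2*t**2 - 5*t + 1, so -3*t**2 - 21*t - 36 = 0, which factors as -3*(t + 3)*(t + 4) = 0. The curves meet at t = -4, -3.
On [-4, -3], w = -t**2 - 26*t - 35 is on top; that piece has area ∫[-4,-3] (-3*t**2 - 21*t - 36) dt = 1/2.

1/2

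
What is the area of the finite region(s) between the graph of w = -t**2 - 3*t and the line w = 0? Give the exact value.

The curve meets the t-axis where -t**2 - 3*t = 0, i.e. -t*(t + 3) = 0, at t = -3, 0.
On [-3, 0] the curve lies above the axis; ∫[-3,0] (-t**2 - 3*t) dt = 9/2, giving area 9/2.

9/2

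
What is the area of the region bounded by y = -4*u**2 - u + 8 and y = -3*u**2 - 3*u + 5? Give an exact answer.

32/3

Set the curves equal: -4*u**2 - u + 8 = -3*u**2 - 3*u + 5, so -u**2 + 2*u + 3 = 0, which factors as -(u - 3)*(u + 1) = 0. The curves meet at u = -1, 3.
On [-1, 3], y = -4*u**2 - u + 8 is on top; that piece has area ∫[-1,3] (-u**2 + 2*u + 3) du = 32/3.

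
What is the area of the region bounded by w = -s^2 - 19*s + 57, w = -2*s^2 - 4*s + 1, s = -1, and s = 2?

On [-1, 2], (-s^2 - 19*s + 57) - (-2*s^2 - 4*s + 1) = s^2 - 15*s + 56 is ≥ 0 throughout, so the area is a single integral of |s^2 - 15*s + 56|.
∫[-1,2] (s^2 - 15*s + 56) ds = 297/2.

297/2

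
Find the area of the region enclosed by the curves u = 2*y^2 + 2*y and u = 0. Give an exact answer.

Both boundary curves give u as a function of y, so integrate with respect to y. Setting them equal: 2*y^2 + 2*y = 0, i.e. 2*y*(y + 1) = 0, so they meet at y = -1, 0.
For y in [-1, 0], u = 2*y^2 + 2*y is on the left; area = ∫[-1,0] (-(2*y^2 + 2*y)) dy = 1/3.

1/3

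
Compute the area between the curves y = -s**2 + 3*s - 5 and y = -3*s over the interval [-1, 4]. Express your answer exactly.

The difference (-s**2 + 3*s - 5) - (-3*s) = -s**2 + 6*s - 5 changes sign at s = 1 inside [-1, 4], so split the integral there.
∫[-1,1] (-s**2 + 6*s - 5) ds = -32/3; the area of that piece is 32/3.
∫[1,4] (-s**2 + 6*s - 5) ds = 9.
Total area = 32/3 + 9 = 59/3.

59/3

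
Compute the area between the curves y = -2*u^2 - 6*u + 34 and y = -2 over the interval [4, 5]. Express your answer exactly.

On [4, 5], (-2*u^2 - 6*u + 34) - (-2) = -2*u^2 - 6*u + 36 is ≤ 0 throughout, so the area is a single integral of |-2*u^2 - 6*u + 36|.
∫[4,5] (-2*u^2 - 6*u + 36) du = -95/3; the area of that piece is 95/3.

95/3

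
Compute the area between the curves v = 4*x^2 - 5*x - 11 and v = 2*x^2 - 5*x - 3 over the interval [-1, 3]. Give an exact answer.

68/3

The difference (4*x^2 - 5*x - 11) - (2*x^2 - 5*x - 3) = 2*x^2 - 8 changes sign at x = 2 inside [-1, 3], so split the integral there.
∫[-1,2] (2*x^2 - 8) dx = -18; the area of that piece is 18.
∫[2,3] (2*x^2 - 8) dx = 14/3.
Total area = 18 + 14/3 = 68/3.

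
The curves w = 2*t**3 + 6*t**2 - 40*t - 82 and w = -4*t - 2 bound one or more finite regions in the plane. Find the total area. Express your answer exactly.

Set the curves equal: 2*t**3 + 6*t**2 - 40*t - 82 = -4*t - 2, so 2*t**3 + 6*t**2 - 36*t - 80 = 0, which factors as 2*(t - 4)*(t + 2)*(t + 5) = 0. The curves meet at t = -5, -2, 4.
On [-5, -2], w = 2*t**3 + 6*t**2 - 40*t - 82 is on top; that piece has area ∫[-5,-2] (2*t**3 + 6*t**2 - 36*t - 80) dt = 135/2.
On [-2, 4], w = -4*t - 2 is on top; that piece has area ∫[-2,4] (-(2*t**3 + 6*t**2 - 36*t - 80)) dt = 432.
Total enclosed area = 135/2 + 432 = 999/2.

999/2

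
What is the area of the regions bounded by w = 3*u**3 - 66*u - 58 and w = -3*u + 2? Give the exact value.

2997/4

Set the curves equal: 3*u**3 - 66*u - 58 = -3*u + 2, so 3*u**3 - 63*u - 60 = 0, which factors as 3*(u - 5)*(u + 1)*(u + 4) = 0. The curves meet at u = -4, -1, 5.
On [-4, -1], w = 3*u**3 - 66*u - 58 is on top; that piece has area ∫[-4,-1] (3*u**3 - 63*u - 60) du = 405/4.
On [-1, 5], w = -3*u + 2 is on top; that piece has area ∫[-1,5] (-(3*u**3 - 63*u - 60)) du = 648.
Total enclosed area = 405/4 + 648 = 2997/4.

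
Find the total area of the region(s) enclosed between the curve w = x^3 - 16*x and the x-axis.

128

The curve meets the x-axis where x^3 - 16*x = 0, i.e. x*(x - 4)*(x + 4) = 0, at x = -4, 0, 4.
On [-4, 0] the curve lies above the axis; ∫[-4,0] (x^3 - 16*x) dx = 64, giving area 64.
On [0, 4] the curve lies below the axis; ∫[0,4] (x^3 - 16*x) dx = -64, giving area 64.
Total area = 64 + 64 = 128.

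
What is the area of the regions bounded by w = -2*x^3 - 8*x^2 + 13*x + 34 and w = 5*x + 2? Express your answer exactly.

Set the curves equal: -2*x^3 - 8*x^2 + 13*x + 34 = 5*x + 2, so -2*x^3 - 8*x^2 + 8*x + 32 = 0, which factors as -2*(x - 2)*(x + 2)*(x + 4) = 0. The curves meet at x = -4, -2, 2.
On [-4, -2], w = 5*x + 2 is on top; that piece has area ∫[-4,-2] (-(-2*x^3 - 8*x^2 + 8*x + 32)) dx = 40/3.
On [-2, 2], w = -2*x^3 - 8*x^2 + 13*x + 34 is on top; that piece has area ∫[-2,2] (-2*x^3 - 8*x^2 + 8*x + 32) dx = 256/3.
Total enclosed area = 40/3 + 256/3 = 296/3.

296/3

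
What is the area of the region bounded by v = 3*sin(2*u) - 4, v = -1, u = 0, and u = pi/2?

On [0, pi/2], (3*sin(2*u) - 4) - (-1) = 3*sin(2*u) - 3 is ≤ 0 throughout, so the area is a single integral of |3*sin(2*u) - 3|.
∫[0,pi/2] (3*sin(2*u) - 3) du = 3 - 3*pi/2; the area of that piece is -3 + 3*pi/2.

-3 + 3*pi/2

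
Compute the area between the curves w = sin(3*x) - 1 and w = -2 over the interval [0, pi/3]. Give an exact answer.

On [0, pi/3], (sin(3*x) - 1) - (-2) = sin(3*x) + 1 is ≥ 0 throughout, so the area is a single integral of |sin(3*x) + 1|.
∫[0,pi/3] (sin(3*x) + 1) dx = 2/3 + pi/3.

2/3 + pi/3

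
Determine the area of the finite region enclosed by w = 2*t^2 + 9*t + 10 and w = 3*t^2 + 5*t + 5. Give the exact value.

Set the curves equal: 2*t^2 + 9*t + 10 = 3*t^2 + 5*t + 5, so -t^2 + 4*t + 5 = 0, which factors as -(t - 5)*(t + 1) = 0. The curves meet at t = -1, 5.
On [-1, 5], w = 2*t^2 + 9*t + 10 is on top; that piece has area ∫[-1,5] (-t^2 + 4*t + 5) dt = 36.

36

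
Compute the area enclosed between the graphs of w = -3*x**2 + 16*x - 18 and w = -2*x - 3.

Set the curves equal: -3*x**2 + 16*x - 18 = -2*x - 3, so -3*x**2 + 18*x - 15 = 0, which factors as -3*(x - 5)*(x - 1) = 0. The curves meet at x = 1, 5.
On [1, 5], w = -3*x**2 + 16*x - 18 is on top; that piece has area ∫[1,5] (-3*x**2 + 18*x - 15) dx = 32.

32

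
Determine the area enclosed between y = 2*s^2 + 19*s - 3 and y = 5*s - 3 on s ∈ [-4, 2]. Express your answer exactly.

308/3

The difference (2*s^2 + 19*s - 3) - (5*s - 3) = 2*s^2 + 14*s changes sign at s = 0 inside [-4, 2], so split the integral there.
∫[-4,0] (2*s^2 + 14*s) ds = -208/3; the area of that piece is 208/3.
∫[0,2] (2*s^2 + 14*s) ds = 100/3.
Total area = 208/3 + 100/3 = 308/3.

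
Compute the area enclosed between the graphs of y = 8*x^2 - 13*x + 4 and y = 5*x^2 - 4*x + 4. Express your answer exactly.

27/2

Set the curves equal: 8*x^2 - 13*x + 4 = 5*x^2 - 4*x + 4, so 3*x^2 - 9*x = 0, which factors as 3*x*(x - 3) = 0. The curves meet at x = 0, 3.
On [0, 3], y = 5*x^2 - 4*x + 4 is on top; that piece has area ∫[0,3] (-(3*x^2 - 9*x)) dx = 27/2.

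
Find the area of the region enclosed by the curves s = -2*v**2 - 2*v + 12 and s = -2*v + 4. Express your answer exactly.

64/3

Both boundary curves give s as a function of v, so integrate with respect to v. Setting them equal: -2*v**2 + 8 = 0, i.e. -2*(v - 2)*(v + 2) = 0, so they meet at v = -2, 2.
For v in [-2, 2], s = -2*v**2 - 2*v + 12 is on the right; area = ∫[-2,2] (-2*v**2 + 8) dv = 64/3.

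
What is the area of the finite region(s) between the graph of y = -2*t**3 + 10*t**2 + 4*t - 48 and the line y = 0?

The curve meets the t-axis where -2*t**3 + 10*t**2 + 4*t - 48 = 0, i.e. -2*(t - 4)*(t - 3)*(t + 2) = 0, at t = -2, 3, 4.
On [-2, 3] the curve lies below the axis; ∫[-2,3] (-2*t**3 + 10*t**2 + 4*t - 48) dt = -875/6, giving area 875/6.
On [3, 4] the curve lies above the axis; ∫[3,4] (-2*t**3 + 10*t**2 + 4*t - 48) dt = 11/6, giving area 11/6.
Total area = 875/6 + 11/6 = 443/3.

443/3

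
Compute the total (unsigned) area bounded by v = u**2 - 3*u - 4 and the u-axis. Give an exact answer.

125/6

The curve meets the u-axis where u**2 - 3*u - 4 = 0, i.e. (u - 4)*(u + 1) = 0, at u = -1, 4.
On [-1, 4] the curve lies below the axis; ∫[-1,4] (u**2 - 3*u - 4) du = -125/6, giving area 125/6.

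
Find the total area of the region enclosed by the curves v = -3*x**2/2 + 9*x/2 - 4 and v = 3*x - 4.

Set the curves equal: -3*x**2/2 + 9*x/2 - 4 = 3*x - 4, so -3*x**2/2 + 3*x/2 = 0, which factors as -3*x*(x - 1)/2 = 0. The curves meet at x = 0, 1.
On [0, 1], v = -3*x**2/2 + 9*x/2 - 4 is on top; that piece has area ∫[0,1] (-3*x**2/2 + 3*x/2) dx = 1/4.

1/4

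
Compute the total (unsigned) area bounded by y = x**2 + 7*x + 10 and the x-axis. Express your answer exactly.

The curve meets the x-axis where x**2 + 7*x + 10 = 0, i.e. (x + 2)*(x + 5) = 0, at x = -5, -2.
On [-5, -2] the curve lies below the axis; ∫[-5,-2] (x**2 + 7*x + 10) dx = -9/2, giving area 9/2.

9/2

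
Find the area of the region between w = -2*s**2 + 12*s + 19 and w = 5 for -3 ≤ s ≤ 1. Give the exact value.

The difference (-2*s**2 + 12*s + 19) - (5) = -2*s**2 + 12*s + 14 changes sign at s = -1 inside [-3, 1], so split the integral there.
∫[-3,-1] (-2*s**2 + 12*s + 14) ds = -112/3; the area of that piece is 112/3.
∫[-1,1] (-2*s**2 + 12*s + 14) ds = 80/3.
Total area = 112/3 + 80/3 = 64.

64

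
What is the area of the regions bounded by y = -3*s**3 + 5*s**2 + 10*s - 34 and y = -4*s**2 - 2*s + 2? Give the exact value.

Set the curves equal: -3*s**3 + 5*s**2 + 10*s - 34 = -4*s**2 - 2*s + 2, so -3*s**3 + 9*s**2 + 12*s - 36 = 0, which factors as -3*(s - 3)*(s - 2)*(s + 2) = 0. The curves meet at s = -2, 2, 3.
On [-2, 2], y = -4*s**2 - 2*s + 2 is on top; that piece has area ∫[-2,2] (-(-3*s**3 + 9*s**2 + 12*s - 36)) ds = 96.
On [2, 3], y = -3*s**3 + 5*s**2 + 10*s - 34 is on top; that piece has area ∫[2,3] (-3*s**3 + 9*s**2 + 12*s - 36) ds = 9/4.
Total enclosed area = 96 + 9/4 = 393/4.

393/4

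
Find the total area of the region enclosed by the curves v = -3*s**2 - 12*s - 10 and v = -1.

4

Set the curves equal: -3*s**2 - 12*s - 10 = -1, so -3*s**2 - 12*s - 9 = 0, which factors as -3*(s + 1)*(s + 3) = 0. The curves meet at s = -3, -1.
On [-3, -1], v = -3*s**2 - 12*s - 10 is on top; that piece has area ∫[-3,-1] (-3*s**2 - 12*s - 9) ds = 4.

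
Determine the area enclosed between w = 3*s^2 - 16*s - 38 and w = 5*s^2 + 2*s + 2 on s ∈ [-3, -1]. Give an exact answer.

76/3

On [-3, -1], (3*s^2 - 16*s - 38) - (5*s^2 + 2*s + 2) = -2*s^2 - 18*s - 40 is ≤ 0 throughout, so the area is a single integral of |-2*s^2 - 18*s - 40|.
∫[-3,-1] (-2*s^2 - 18*s - 40) ds = -76/3; the area of that piece is 76/3.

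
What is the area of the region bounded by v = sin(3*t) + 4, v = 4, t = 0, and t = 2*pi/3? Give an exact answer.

4/3

The difference (sin(3*t) + 4) - (4) = sin(3*t) changes sign at t = pi/3 inside [0, 2*pi/3], so split the integral there.
∫[0,pi/3] (sin(3*t)) dt = 2/3.
∫[pi/3,2*pi/3] (sin(3*t)) dt = -2/3; the area of that piece is 2/3.
Total area = 2/3 + 2/3 = 4/3.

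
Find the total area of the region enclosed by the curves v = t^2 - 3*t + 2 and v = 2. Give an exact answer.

9/2

Set the curves equal: t^2 - 3*t + 2 = 2, so t^2 - 3*t = 0, which factors as t*(t - 3) = 0. The curves meet at t = 0, 3.
On [0, 3], v = 2 is on top; that piece has area ∫[0,3] (-(t^2 - 3*t)) dt = 9/2.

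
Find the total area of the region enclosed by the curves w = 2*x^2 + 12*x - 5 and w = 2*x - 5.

125/3

Set the curves equal: 2*x^2 + 12*x - 5 = 2*x - 5, so 2*x^2 + 10*x = 0, which factors as 2*x*(x + 5) = 0. The curves meet at x = -5, 0.
On [-5, 0], w = 2*x - 5 is on top; that piece has area ∫[-5,0] (-(2*x^2 + 10*x)) dx = 125/3.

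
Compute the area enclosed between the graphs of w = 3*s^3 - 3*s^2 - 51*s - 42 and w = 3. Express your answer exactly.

568

Set the curves equal: 3*s^3 - 3*s^2 - 51*s - 42 = 3, so 3*s^3 - 3*s^2 - 51*s - 45 = 0, which factors as 3*(s - 5)*(s + 1)*(s + 3) = 0. The curves meet at s = -3, -1, 5.
On [-3, -1], w = 3*s^3 - 3*s^2 - 51*s - 42 is on top; that piece has area ∫[-3,-1] (3*s^3 - 3*s^2 - 51*s - 45) ds = 28.
On [-1, 5], w = 3 is on top; that piece has area ∫[-1,5] (-(3*s^3 - 3*s^2 - 51*s - 45)) ds = 540.
Total enclosed area = 28 + 540 = 568.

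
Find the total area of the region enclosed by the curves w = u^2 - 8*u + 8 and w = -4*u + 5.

4/3

Set the curves equal: u^2 - 8*u + 8 = -4*u + 5, so u^2 - 4*u + 3 = 0, which factors as (u - 3)*(u - 1) = 0. The curves meet at u = 1, 3.
On [1, 3], w = -4*u + 5 is on top; that piece has area ∫[1,3] (-(u^2 - 4*u + 3)) du = 4/3.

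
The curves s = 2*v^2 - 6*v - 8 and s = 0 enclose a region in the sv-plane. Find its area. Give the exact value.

Both boundary curves give s as a function of v, so integrate with respect to v. Setting them equal: 2*v^2 - 6*v - 8 = 0, i.e. 2*(v - 4)*(v + 1) = 0, so they meet at v = -1, 4.
For v in [-1, 4], s = 2*v^2 - 6*v - 8 is on the left; area = ∫[-1,4] (-(2*v^2 - 6*v - 8)) dv = 125/3.

125/3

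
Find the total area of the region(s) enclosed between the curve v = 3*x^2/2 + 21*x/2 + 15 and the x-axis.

The curve meets the x-axis where 3*x^2/2 + 21*x/2 + 15 = 0, i.e. 3*(x + 2)*(x + 5)/2 = 0, at x = -5, -2.
On [-5, -2] the curve lies below the axis; ∫[-5,-2] (3*x^2/2 + 21*x/2 + 15) dx = -27/4, giving area 27/4.

27/4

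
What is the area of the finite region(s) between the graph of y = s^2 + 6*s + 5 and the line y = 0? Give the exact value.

The curve meets the s-axis where s^2 + 6*s + 5 = 0, i.e. (s + 1)*(s + 5) = 0, at s = -5, -1.
On [-5, -1] the curve lies below the axis; ∫[-5,-1] (s^2 + 6*s + 5) ds = -32/3, giving area 32/3.

32/3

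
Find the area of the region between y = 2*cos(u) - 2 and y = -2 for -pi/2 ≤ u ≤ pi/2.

4

On [-pi/2, pi/2], (2*cos(u) - 2) - (-2) = 2*cos(u) is ≥ 0 throughout, so the area is a single integral of |2*cos(u)|.
∫[-pi/2,pi/2] (2*cos(u)) du = 4.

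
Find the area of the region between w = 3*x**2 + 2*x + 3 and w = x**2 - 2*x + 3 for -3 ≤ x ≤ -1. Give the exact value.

The difference (3*x**2 + 2*x + 3) - (x**2 - 2*x + 3) = 2*x**2 + 4*x changes sign at x = -2 inside [-3, -1], so split the integral there.
∫[-3,-2] (2*x**2 + 4*x) dx = 8/3.
∫[-2,-1] (2*x**2 + 4*x) dx = -4/3; the area of that piece is 4/3.
Total area = 8/3 + 4/3 = 4.

4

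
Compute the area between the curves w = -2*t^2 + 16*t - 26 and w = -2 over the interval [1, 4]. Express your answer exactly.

The difference (-2*t^2 + 16*t - 26) - (-2) = -2*t^2 + 16*t - 24 changes sign at t = 2 inside [1, 4], so split the integral there.
∫[1,2] (-2*t^2 + 16*t - 24) dt = -14/3; the area of that piece is 14/3.
∫[2,4] (-2*t^2 + 16*t - 24) dt = 32/3.
Total area = 14/3 + 32/3 = 46/3.

46/3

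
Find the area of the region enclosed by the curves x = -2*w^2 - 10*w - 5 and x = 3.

9

Both boundary curves give x as a function of w, so integrate with respect to w. Setting them equal: -2*w^2 - 10*w - 8 = 0, i.e. -2*(w + 1)*(w + 4) = 0, so they meet at w = -4, -1.
For w in [-4, -1], x = -2*w^2 - 10*w - 5 is on the right; area = ∫[-4,-1] (-2*w^2 - 10*w - 8) dw = 9.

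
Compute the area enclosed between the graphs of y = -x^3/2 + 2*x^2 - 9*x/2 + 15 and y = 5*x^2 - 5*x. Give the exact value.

407/8

Set the curves equal: -x^3/2 + 2*x^2 - 9*x/2 + 15 = 5*x^2 - 5*x, so -x^3/2 - 3*x^2 + x/2 + 15 = 0, which factors as -(x - 2)*(x + 3)*(x + 5)/2 = 0. The curves meet at x = -5, -3, 2.
On [-5, -3], y = 5*x^2 - 5*x is on top; that piece has area ∫[-5,-3] (-(-x^3/2 - 3*x^2 + x/2 + 15)) dx = 4.
On [-3, 2], y = -x^3/2 + 2*x^2 - 9*x/2 + 15 is on top; that piece has area ∫[-3,2] (-x^3/2 - 3*x^2 + x/2 + 15) dx = 375/8.
Total enclosed area = 4 + 375/8 = 407/8.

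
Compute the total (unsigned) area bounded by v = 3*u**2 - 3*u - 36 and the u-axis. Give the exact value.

The curve meets the u-axis where 3*u**2 - 3*u - 36 = 0, i.e. 3*(u - 4)*(u + 3) = 0, at u = -3, 4.
On [-3, 4] the curve lies below the axis; ∫[-3,4] (3*u**2 - 3*u - 36) du = -343/2, giving area 343/2.

343/2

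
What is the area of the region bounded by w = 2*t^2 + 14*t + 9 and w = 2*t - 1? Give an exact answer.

Set the curves equal: 2*t^2 + 14*t + 9 = 2*t - 1, so 2*t^2 + 12*t + 10 = 0, which factors as 2*(t + 1)*(t + 5) = 0. The curves meet at t = -5, -1.
On [-5, -1], w = 2*t - 1 is on top; that piece has area ∫[-5,-1] (-(2*t^2 + 12*t + 10)) dt = 64/3.

64/3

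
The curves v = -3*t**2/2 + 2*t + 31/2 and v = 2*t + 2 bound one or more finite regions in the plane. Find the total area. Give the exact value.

54

Set the curves equal: -3*t**2/2 + 2*t + 31/2 = 2*t + 2, so -3*t**2/2 + 27/2 = 0, which factors as -3*(t - 3)*(t + 3)/2 = 0. The curves meet at t = -3, 3.
On [-3, 3], v = -3*t**2/2 + 2*t + 31/2 is on top; that piece has area ∫[-3,3] (-3*t**2/2 + 27/2) dt = 54.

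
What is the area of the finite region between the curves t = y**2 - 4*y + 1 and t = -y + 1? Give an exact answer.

9/2

Both boundary curves give t as a function of y, so integrate with respect to y. Setting them equal: y**2 - 3*y = 0, i.e. y*(y - 3) = 0, so they meet at y = 0, 3.
For y in [0, 3], t = y**2 - 4*y + 1 is on the left; area = ∫[0,3] (-(y**2 - 3*y)) dy = 9/2.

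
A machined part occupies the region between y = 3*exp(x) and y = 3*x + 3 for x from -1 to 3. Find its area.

-24 - 3*exp(-1) + 3*exp(3)

On [-1, 3], (3*exp(x)) - (3*x + 3) = -3*x + 3*exp(x) - 3 is ≥ 0 throughout, so the area is a single integral of |-3*x + 3*exp(x) - 3|.
∫[-1,3] (-3*x + 3*exp(x) - 3) dx = -24 - 3*exp(-1) + 3*exp(3).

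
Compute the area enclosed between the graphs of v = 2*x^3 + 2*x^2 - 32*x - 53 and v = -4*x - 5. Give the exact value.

Set the curves equal: 2*x^3 + 2*x^2 - 32*x - 53 = -4*x - 5, so 2*x^3 + 2*x^2 - 28*x - 48 = 0, which factors as 2*(x - 4)*(x + 2)*(x + 3) = 0. The curves meet at x = -3, -2, 4.
On [-3, -2], v = 2*x^3 + 2*x^2 - 32*x - 53 is on top; that piece has area ∫[-3,-2] (2*x^3 + 2*x^2 - 28*x - 48) dx = 13/6.
On [-2, 4], v = -4*x - 5 is on top; that piece has area ∫[-2,4] (-(2*x^3 + 2*x^2 - 28*x - 48)) dx = 288.
Total enclosed area = 13/6 + 288 = 1741/6.

1741/6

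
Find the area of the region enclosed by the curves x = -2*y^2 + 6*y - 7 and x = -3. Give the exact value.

1/3

Both boundary curves give x as a function of y, so integrate with respect to y. Setting them equal: -2*y^2 + 6*y - 4 = 0, i.e. -2*(y - 2)*(y - 1) = 0, so they meet at y = 1, 2.
For y in [1, 2], x = -2*y^2 + 6*y - 7 is on the right; area = ∫[1,2] (-2*y^2 + 6*y - 4) dy = 1/3.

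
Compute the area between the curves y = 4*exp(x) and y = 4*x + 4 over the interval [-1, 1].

On [-1, 1], (4*exp(x)) - (4*x + 4) = -4*x + 4*exp(x) - 4 is ≥ 0 throughout, so the area is a single integral of |-4*x + 4*exp(x) - 4|.
∫[-1,1] (-4*x + 4*exp(x) - 4) dx = -8 - 4*exp(-1) + 4*exp(1).

-8 - 4*exp(-1) + 4*exp(1)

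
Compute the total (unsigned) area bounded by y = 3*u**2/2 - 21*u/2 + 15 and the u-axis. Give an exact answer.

27/4

The curve meets the u-axis where 3*u**2/2 - 21*u/2 + 15 = 0, i.e. 3*(u - 5)*(u - 2)/2 = 0, at u = 2, 5.
On [2, 5] the curve lies below the axis; ∫[2,5] (3*u**2/2 - 21*u/2 + 15) du = -27/4, giving area 27/4.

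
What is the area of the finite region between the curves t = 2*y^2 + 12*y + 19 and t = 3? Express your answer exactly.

8/3

Both boundary curves give t as a function of y, so integrate with respect to y. Setting them equal: 2*y^2 + 12*y + 16 = 0, i.e. 2*(y + 2)*(y + 4) = 0, so they meet at y = -4, -2.
For y in [-4, -2], t = 2*y^2 + 12*y + 19 is on the left; area = ∫[-4,-2] (-(2*y^2 + 12*y + 16)) dy = 8/3.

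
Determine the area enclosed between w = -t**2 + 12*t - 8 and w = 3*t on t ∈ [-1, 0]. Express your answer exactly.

On [-1, 0], (-t**2 + 12*t - 8) - (3*t) = -t**2 + 9*t - 8 is ≤ 0 throughout, so the area is a single integral of |-t**2 + 9*t - 8|.
∫[-1,0] (-t**2 + 9*t - 8) dt = -77/6; the area of that piece is 77/6.

77/6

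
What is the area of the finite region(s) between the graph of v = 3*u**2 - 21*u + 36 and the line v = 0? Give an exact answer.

The curve meets the u-axis where 3*u**2 - 21*u + 36 = 0, i.e. 3*(u - 4)*(u - 3) = 0, at u = 3, 4.
On [3, 4] the curve lies below the axis; ∫[3,4] (3*u**2 - 21*u + 36) du = -1/2, giving area 1/2.

1/2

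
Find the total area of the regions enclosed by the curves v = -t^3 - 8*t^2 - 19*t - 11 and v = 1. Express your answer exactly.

Set the curves equal: -t^3 - 8*t^2 - 19*t - 11 = 1, so -t^3 - 8*t^2 - 19*t - 12 = 0, which factors as -(t + 1)*(t + 3)*(t + 4) = 0. The curves meet at t = -4, -3, -1.
On [-4, -3], v = 1 is on top; that piece has area ∫[-4,-3] (-(-t^3 - 8*t^2 - 19*t - 12)) dt = 5/12.
On [-3, -1], v = -t^3 - 8*t^2 - 19*t - 11 is on top; that piece has area ∫[-3,-1] (-t^3 - 8*t^2 - 19*t - 12) dt = 8/3.
Total enclosed area = 5/12 + 8/3 = 37/12.

37/12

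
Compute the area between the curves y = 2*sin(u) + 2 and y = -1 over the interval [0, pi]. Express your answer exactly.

On [0, pi], (2*sin(u) + 2) - (-1) = 2*sin(u) + 3 is ≥ 0 throughout, so the area is a single integral of |2*sin(u) + 3|.
∫[0,pi] (2*sin(u) + 3) du = 4 + 3*pi.

4 + 3*pi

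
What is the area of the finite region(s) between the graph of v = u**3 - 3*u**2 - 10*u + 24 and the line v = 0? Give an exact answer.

The curve meets the u-axis where u**3 - 3*u**2 - 10*u + 24 = 0, i.e. (u - 4)*(u - 2)*(u + 3) = 0, at u = -3, 2, 4.
On [-3, 2] the curve lies above the axis; ∫[-3,2] (u**3 - 3*u**2 - 10*u + 24) du = 375/4, giving area 375/4.
On [2, 4] the curve lies below the axis; ∫[2,4] (u**3 - 3*u**2 - 10*u + 24) du = -8, giving area 8.
Total area = 375/4 + 8 = 407/4.

407/4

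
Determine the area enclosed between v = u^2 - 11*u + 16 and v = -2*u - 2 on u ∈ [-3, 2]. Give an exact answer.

745/6

On [-3, 2], (u^2 - 11*u + 16) - (-2*u - 2) = u^2 - 9*u + 18 is ≥ 0 throughout, so the area is a single integral of |u^2 - 9*u + 18|.
∫[-3,2] (u^2 - 9*u + 18) du = 745/6.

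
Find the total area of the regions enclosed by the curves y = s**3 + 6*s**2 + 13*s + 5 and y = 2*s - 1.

Set the curves equal: s**3 + 6*s**2 + 13*s + 5 = 2*s - 1, so s**3 + 6*s**2 + 11*s + 6 = 0, which factors as (s + 1)*(s + 2)*(s + 3) = 0. The curves meet at s = -3, -2, -1.
On [-3, -2], y = s**3 + 6*s**2 + 13*s + 5 is on top; that piece has area ∫[-3,-2] (s**3 + 6*s**2 + 11*s + 6) ds = 1/4.
On [-2, -1], y = 2*s - 1 is on top; that piece has area ∫[-2,-1] (-(s**3 + 6*s**2 + 11*s + 6)) ds = 1/4.
Total enclosed area = 1/4 + 1/4 = 1/2.

1/2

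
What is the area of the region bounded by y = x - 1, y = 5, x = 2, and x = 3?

7/2

On [2, 3], (x - 1) - (5) = x - 6 is ≤ 0 throughout, so the area is a single integral of |x - 6|.
∫[2,3] (x - 6) dx = -7/2; the area of that piece is 7/2.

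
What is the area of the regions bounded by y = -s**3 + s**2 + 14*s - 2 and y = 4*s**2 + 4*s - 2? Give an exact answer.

Set the curves equal: -s**3 + s**2 + 14*s - 2 = 4*s**2 + 4*s - 2, so -s**3 - 3*s**2 + 10*s = 0, which factors as -s*(s - 2)*(s + 5) = 0. The curves meet at s = -5, 0, 2.
On [-5, 0], y = 4*s**2 + 4*s - 2 is on top; that piece has area ∫[-5,0] (-(-s**3 - 3*s**2 + 10*s)) ds = 375/4.
On [0, 2], y = -s**3 + s**2 + 14*s - 2 is on top; that piece has area ∫[0,2] (-s**3 - 3*s**2 + 10*s) ds = 8.
Total enclosed area = 375/4 + 8 = 407/4.

407/4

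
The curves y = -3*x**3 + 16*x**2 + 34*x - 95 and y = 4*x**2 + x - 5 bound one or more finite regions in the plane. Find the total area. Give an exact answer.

Set the curves equal: -3*x**3 + 16*x**2 + 34*x - 95 = 4*x**2 + x - 5, so -3*x**3 + 12*x**2 + 33*x - 90 = 0, which factors as -3*(x - 5)*(x - 2)*(x + 3) = 0. The curves meet at x = -3, 2, 5.
On [-3, 2], y = 4*x**2 + x - 5 is on top; that piece has area ∫[-3,2] (-(-3*x**3 + 12*x**2 + 33*x - 90)) dx = 1375/4.
On [2, 5], y = -3*x**3 + 16*x**2 + 34*x - 95 is on top; that piece has area ∫[2,5] (-3*x**3 + 12*x**2 + 33*x - 90) dx = 351/4.
Total enclosed area = 1375/4 + 351/4 = 863/2.

863/2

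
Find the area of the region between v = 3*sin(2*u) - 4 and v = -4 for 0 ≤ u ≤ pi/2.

3

On [0, pi/2], (3*sin(2*u) - 4) - (-4) = 3*sin(2*u) is ≥ 0 throughout, so the area is a single integral of |3*sin(2*u)|.
∫[0,pi/2] (3*sin(2*u)) du = 3.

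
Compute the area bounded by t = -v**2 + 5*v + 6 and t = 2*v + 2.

Both boundary curves give t as a function of v, so integrate with respect to v. Setting them equal: -v**2 + 3*v + 4 = 0, i.e. -(v - 4)*(v + 1) = 0, so they meet at v = -1, 4.
For v in [-1, 4], t = -v**2 + 5*v + 6 is on the right; area = ∫[-1,4] (-v**2 + 3*v + 4) dv = 125/6.

125/6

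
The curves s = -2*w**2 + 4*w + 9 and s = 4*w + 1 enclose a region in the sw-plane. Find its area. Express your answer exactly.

64/3

Both boundary curves give s as a function of w, so integrate with respect to w. Setting them equal: -2*w**2 + 8 = 0, i.e. -2*(w - 2)*(w + 2) = 0, so they meet at w = -2, 2.
For w in [-2, 2], s = -2*w**2 + 4*w + 9 is on the right; area = ∫[-2,2] (-2*w**2 + 8) dw = 64/3.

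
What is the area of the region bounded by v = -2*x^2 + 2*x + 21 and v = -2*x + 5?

72

Set the curves equal: -2*x^2 + 2*x + 21 = -2*x + 5, so -2*x^2 + 4*x + 16 = 0, which factors as -2*(x - 4)*(x + 2) = 0. The curves meet at x = -2, 4.
On [-2, 4], v = -2*x^2 + 2*x + 21 is on top; that piece has area ∫[-2,4] (-2*x^2 + 4*x + 16) dx = 72.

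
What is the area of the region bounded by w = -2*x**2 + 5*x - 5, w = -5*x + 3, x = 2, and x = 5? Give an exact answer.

The difference (-2*x**2 + 5*x - 5) - (-5*x + 3) = -2*x**2 + 10*x - 8 changes sign at x = 4 inside [2, 5], so split the integral there.
∫[2,4] (-2*x**2 + 10*x - 8) dx = 20/3.
∫[4,5] (-2*x**2 + 10*x - 8) dx = -11/3; the area of that piece is 11/3.
Total area = 20/3 + 11/3 = 31/3.

31/3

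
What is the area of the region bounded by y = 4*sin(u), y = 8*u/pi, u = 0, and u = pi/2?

4 - pi

On [0, pi/2], (4*sin(u)) - (8*u/pi) = -8*u/pi + 4*sin(u) is ≥ 0 throughout, so the area is a single integral of |-8*u/pi + 4*sin(u)|.
∫[0,pi/2] (-8*u/pi + 4*sin(u)) du = 4 - pi.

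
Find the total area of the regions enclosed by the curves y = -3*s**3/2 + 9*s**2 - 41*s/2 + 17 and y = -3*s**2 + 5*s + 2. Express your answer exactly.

71/4

Set the curves equal: -3*s**3/2 + 9*s**2 - 41*s/2 + 17 = -3*s**2 + 5*s + 2, so -3*s**3/2 + 12*s**2 - 51*s/2 + 15 = 0, which factors as -3*(s - 5)*(s - 2)*(s - 1)/2 = 0. The curves meet at s = 1, 2, 5.
On [1, 2], y = -3*s**2 + 5*s + 2 is on top; that piece has area ∫[1,2] (-(-3*s**3/2 + 12*s**2 - 51*s/2 + 15)) ds = 7/8.
On [2, 5], y = -3*s**3/2 + 9*s**2 - 41*s/2 + 17 is on top; that piece has area ∫[2,5] (-3*s**3/2 + 12*s**2 - 51*s/2 + 15) ds = 135/8.
Total enclosed area = 7/8 + 135/8 = 71/4.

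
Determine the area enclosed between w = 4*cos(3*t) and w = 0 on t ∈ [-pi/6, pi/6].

8/3

On [-pi/6, pi/6], (4*cos(3*t)) - (0) = 4*cos(3*t) is ≥ 0 throughout, so the area is a single integral of |4*cos(3*t)|.
∫[-pi/6,pi/6] (4*cos(3*t)) dt = 8/3.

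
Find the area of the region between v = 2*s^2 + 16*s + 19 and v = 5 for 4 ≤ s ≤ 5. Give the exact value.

380/3

On [4, 5], (2*s^2 + 16*s + 19) - (5) = 2*s^2 + 16*s + 14 is ≥ 0 throughout, so the area is a single integral of |2*s^2 + 16*s + 14|.
∫[4,5] (2*s^2 + 16*s + 14) ds = 380/3.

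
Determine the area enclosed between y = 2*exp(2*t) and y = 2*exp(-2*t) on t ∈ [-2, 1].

The difference (2*exp(2*t)) - (2*exp(-2*t)) = 2*exp(2*t) - 2*exp(-2*t) changes sign at t = 0 inside [-2, 1], so split the integral there.
∫[-2,0] (2*exp(2*t) - 2*exp(-2*t)) dt = -exp(4) - exp(-4) + 2; the area of that piece is -2 + exp(-4) + exp(4).
∫[0,1] (2*exp(2*t) - 2*exp(-2*t)) dt = -2 + exp(-2) + exp(2).
Total area = (-2 + exp(-4) + exp(4)) + (-2 + exp(-2) + exp(2)) = -4 + exp(-4) + exp(-2) + exp(2) + exp(4).

-4 + exp(-4) + exp(-2) + exp(2) + exp(4)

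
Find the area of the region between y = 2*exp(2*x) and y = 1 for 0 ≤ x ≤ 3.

-4 + exp(6)

On [0, 3], (2*exp(2*x)) - (1) = 2*exp(2*x) - 1 is ≥ 0 throughout, so the area is a single integral of |2*exp(2*x) - 1|.
∫[0,3] (2*exp(2*x) - 1) dx = -4 + exp(6).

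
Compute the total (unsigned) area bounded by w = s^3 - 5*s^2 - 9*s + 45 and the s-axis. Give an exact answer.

568/3

The curve meets the s-axis where s^3 - 5*s^2 - 9*s + 45 = 0, i.e. (s - 5)*(s - 3)*(s + 3) = 0, at s = -3, 3, 5.
On [-3, 3] the curve lies above the axis; ∫[-3,3] (s^3 - 5*s^2 - 9*s + 45) ds = 180, giving area 180.
On [3, 5] the curve lies below the axis; ∫[3,5] (s^3 - 5*s^2 - 9*s + 45) ds = -28/3, giving area 28/3.
Total area = 180 + 28/3 = 568/3.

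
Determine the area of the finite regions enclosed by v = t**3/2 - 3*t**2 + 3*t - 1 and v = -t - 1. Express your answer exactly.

4

Set the curves equal: t**3/2 - 3*t**2 + 3*t - 1 = -t - 1, so t**3/2 - 3*t**2 + 4*t = 0, which factors as t*(t - 4)*(t - 2)/2 = 0. The curves meet at t = 0, 2, 4.
On [0, 2], v = t**3/2 - 3*t**2 + 3*t - 1 is on top; that piece has area ∫[0,2] (t**3/2 - 3*t**2 + 4*t) dt = 2.
On [2, 4], v = -t - 1 is on top; that piece has area ∫[2,4] (-(t**3/2 - 3*t**2 + 4*t)) dt = 2.
Total enclosed area = 2 + 2 = 4.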